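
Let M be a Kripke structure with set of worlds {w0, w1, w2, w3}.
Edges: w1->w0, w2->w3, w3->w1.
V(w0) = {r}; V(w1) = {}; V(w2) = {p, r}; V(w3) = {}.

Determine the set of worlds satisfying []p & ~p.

w0

Recall that []ψ holds at a world iff ψ holds at every accessible world, and <>ψ holds iff ψ holds at some accessible world.
Let φ = []p & ~p. Evaluate φ at each world:
  w0 (successors ∅): φ is true.
  w1 (successors {w0}): φ is false.
  w2 (successors {w3}): φ is false.
  w3 (successors {w1}): φ is false.
For instance, at w3:
  At w3: []p is false, ~p is true, so []p & ~p is false.
    At w3: []p requires p at every successor {w1}.
      p fails at w1, so []p is false at w3.
Satisfying worlds: {w0}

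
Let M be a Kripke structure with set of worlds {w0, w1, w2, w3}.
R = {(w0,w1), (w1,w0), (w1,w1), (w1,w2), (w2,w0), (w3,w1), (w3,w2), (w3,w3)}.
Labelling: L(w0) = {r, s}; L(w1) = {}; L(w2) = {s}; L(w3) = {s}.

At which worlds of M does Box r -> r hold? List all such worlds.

w0, w1, w3

Let φ = Box r -> r. Evaluate φ at each world:
  w0 (successors {w1}): φ is true.
  w1 (successors {w0, w1, w2}): φ is true.
  w2 (successors {w0}): φ is false.
  w3 (successors {w1, w2, w3}): φ is true.
For instance, at w1:
  At w1: Box r is false, r is false, so Box r -> r is true.
    At w1: Box r requires r at every successor {w0, w1, w2}.
      r fails at w1, so Box r is false at w1.
Satisfying worlds: {w0, w1, w3}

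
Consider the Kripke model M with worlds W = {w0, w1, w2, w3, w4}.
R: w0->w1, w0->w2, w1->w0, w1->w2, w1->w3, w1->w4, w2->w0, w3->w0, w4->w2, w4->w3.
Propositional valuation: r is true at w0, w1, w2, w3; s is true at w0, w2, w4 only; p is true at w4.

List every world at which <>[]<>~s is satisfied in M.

Let φ = <>[]<>~s. Evaluate φ at each world:
  w0 (successors {w1, w2}): φ is true.
  w1 (successors {w0, w2, w3, w4}): φ is true.
  w2 (successors {w0}): φ is false.
  w3 (successors {w0}): φ is false.
  w4 (successors {w2, w3}): φ is true.
For instance, at w0:
  At w0: <>[]<>~s requires []<>~s at some successor in {w1, w2}.
    []<>~s holds at w2, so <>[]<>~s is true at w0.
      At w2: []<>~s requires <>~s at every successor {w0}.
        At w0: <>~s is true.
      So []<>~s is true at w2.
Satisfying worlds: {w0, w1, w4}

w0, w1, w4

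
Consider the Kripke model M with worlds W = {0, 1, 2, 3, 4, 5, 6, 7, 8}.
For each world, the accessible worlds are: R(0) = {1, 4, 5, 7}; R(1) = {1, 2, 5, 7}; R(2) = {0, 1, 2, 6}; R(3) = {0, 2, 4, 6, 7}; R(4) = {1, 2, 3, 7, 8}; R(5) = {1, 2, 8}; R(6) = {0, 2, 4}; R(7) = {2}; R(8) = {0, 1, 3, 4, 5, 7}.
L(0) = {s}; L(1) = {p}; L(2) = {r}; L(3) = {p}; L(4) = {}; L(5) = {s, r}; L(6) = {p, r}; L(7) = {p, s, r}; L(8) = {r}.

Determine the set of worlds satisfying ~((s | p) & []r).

Let φ = ~((s | p) & []r). Evaluate φ at each world:
  0 (successors {1, 4, 5, 7}): φ is true.
  1 (successors {1, 2, 5, 7}): φ is true.
  2 (successors {0, 1, 2, 6}): φ is true.
  3 (successors {0, 2, 4, 6, 7}): φ is true.
  4 (successors {1, 2, 3, 7, 8}): φ is true.
  5 (successors {1, 2, 8}): φ is true.
  6 (successors {0, 2, 4}): φ is true.
  7 (successors {2}): φ is false.
  8 (successors {0, 1, 3, 4, 5, 7}): φ is true.
For instance, at 8:
  At 8: (s | p) & []r is false, so ~((s | p) & []r) is true.
    At 8: s | p is false, []r is false, so (s | p) & []r is false.
      At 8: []r requires r at every successor {0, 1, 3, 4, 5, 7}.
        r fails at 0, so []r is false at 8.
Satisfying worlds: {0, 1, 2, 3, 4, 5, 6, 8}

0, 1, 2, 3, 4, 5, 6, 8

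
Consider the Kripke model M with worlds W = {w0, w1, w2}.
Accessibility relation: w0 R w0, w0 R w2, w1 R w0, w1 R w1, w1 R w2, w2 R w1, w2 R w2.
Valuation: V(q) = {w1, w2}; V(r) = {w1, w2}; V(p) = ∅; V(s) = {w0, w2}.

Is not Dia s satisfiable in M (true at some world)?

Let φ = not Dia s. Evaluate φ at each world:
  w0 (successors {w0, w2}): φ is false.
  w1 (successors {w0, w1, w2}): φ is false.
  w2 (successors {w1, w2}): φ is false.
For instance, at w1:
  At w1: Dia s is true, so not Dia s is false.
    At w1: Dia s requires s at some successor in {w0, w1, w2}.
      s holds at w0, so Dia s is true at w1.

No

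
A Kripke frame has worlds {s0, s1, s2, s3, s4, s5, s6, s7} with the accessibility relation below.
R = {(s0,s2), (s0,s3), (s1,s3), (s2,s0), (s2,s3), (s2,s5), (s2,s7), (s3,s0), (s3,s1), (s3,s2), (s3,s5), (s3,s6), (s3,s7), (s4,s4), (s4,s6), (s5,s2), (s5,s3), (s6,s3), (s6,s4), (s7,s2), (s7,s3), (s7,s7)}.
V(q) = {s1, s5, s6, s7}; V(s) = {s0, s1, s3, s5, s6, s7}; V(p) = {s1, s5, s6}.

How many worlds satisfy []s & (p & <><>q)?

Let φ = []s & (p & <><>q). Evaluate φ at each world:
  s0 (successors {s2, s3}): φ is false.
  s1 (successors {s3}): φ is true.
  s2 (successors {s0, s3, s5, s7}): φ is false.
  s3 (successors {s0, s1, s2, s5, s6, s7}): φ is false.
  s4 (successors {s4, s6}): φ is false.
  s5 (successors {s2, s3}): φ is false.
  s6 (successors {s3, s4}): φ is false.
  s7 (successors {s2, s3, s7}): φ is false.
For instance, at s3:
  At s3: []s is false, p & <><>q is false, so []s & (p & <><>q) is false.
    At s3: []s requires s at every successor {s0, s1, s2, s5, s6, s7}.
      s fails at s2, so []s is false at s3.
    At s3: p is false, <><>q is true, so p & <><>q is false.
      At s3: <><>q requires <>q at some successor in {s0, s1, s2, s5, s6, s7}.
        <>q holds at s2, so <><>q is true at s3.
Satisfying worlds: {s1}

1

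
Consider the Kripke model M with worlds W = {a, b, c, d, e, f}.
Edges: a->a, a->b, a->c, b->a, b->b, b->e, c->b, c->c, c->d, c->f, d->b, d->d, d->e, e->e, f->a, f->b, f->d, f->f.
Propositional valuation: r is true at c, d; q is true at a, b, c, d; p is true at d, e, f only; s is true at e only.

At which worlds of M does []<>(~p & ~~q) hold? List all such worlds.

a, c, f

Let φ = []<>(~p & ~~q). Evaluate φ at each world:
  a (successors {a, b, c}): φ is true.
  b (successors {a, b, e}): φ is false.
  c (successors {b, c, d, f}): φ is true.
  d (successors {b, d, e}): φ is false.
  e (successors {e}): φ is false.
  f (successors {a, b, d, f}): φ is true.
For instance, at c:
  At c: []<>(~p & ~~q) requires <>(~p & ~~q) at every successor {b, c, d, f}.
    At b: <>(~p & ~~q) is true.
    At c: <>(~p & ~~q) is true.
    At d: <>(~p & ~~q) is true.
    At f: <>(~p & ~~q) is true.
  So []<>(~p & ~~q) is true at c.
Satisfying worlds: {a, c, f}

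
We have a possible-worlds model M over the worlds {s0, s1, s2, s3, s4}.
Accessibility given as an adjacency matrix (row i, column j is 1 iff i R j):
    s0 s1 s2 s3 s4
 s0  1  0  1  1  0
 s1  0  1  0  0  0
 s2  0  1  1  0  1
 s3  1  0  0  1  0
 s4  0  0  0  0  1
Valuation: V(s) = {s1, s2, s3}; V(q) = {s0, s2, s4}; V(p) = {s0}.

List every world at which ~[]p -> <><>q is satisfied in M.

Let φ = ~[]p -> <><>q. Evaluate φ at each world:
  s0 (successors {s0, s2, s3}): φ is true.
  s1 (successors {s1}): φ is false.
  s2 (successors {s1, s2, s4}): φ is true.
  s3 (successors {s0, s3}): φ is true.
  s4 (successors {s4}): φ is true.
For instance, at s3:
  At s3: ~[]p is true, <><>q is true, so ~[]p -> <><>q is true.
    At s3: []p is false, so ~[]p is true.
      At s3: []p requires p at every successor {s0, s3}.
        p fails at s3, so []p is false at s3.
    At s3: <><>q requires <>q at some successor in {s0, s3}.
      <>q holds at s0, so <><>q is true at s3.
Satisfying worlds: {s0, s2, s3, s4}

s0, s2, s3, s4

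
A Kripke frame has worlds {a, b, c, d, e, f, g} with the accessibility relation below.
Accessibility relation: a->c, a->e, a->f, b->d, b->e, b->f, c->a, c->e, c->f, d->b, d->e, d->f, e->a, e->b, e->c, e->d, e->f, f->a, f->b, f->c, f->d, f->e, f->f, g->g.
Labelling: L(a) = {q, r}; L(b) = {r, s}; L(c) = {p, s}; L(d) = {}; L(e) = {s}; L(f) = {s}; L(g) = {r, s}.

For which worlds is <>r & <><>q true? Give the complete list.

Let φ = <>r & <><>q. Evaluate φ at each world:
  a (successors {c, e, f}): φ is false.
  b (successors {d, e, f}): φ is false.
  c (successors {a, e, f}): φ is true.
  d (successors {b, e, f}): φ is true.
  e (successors {a, b, c, d, f}): φ is true.
  f (successors {a, b, c, d, e, f}): φ is true.
  g (successors {g}): φ is false.
For instance, at f:
  At f: <>r is true, <><>q is true, so <>r & <><>q is true.
    At f: <>r requires r at some successor in {a, b, c, d, e, f}.
      r holds at a, so <>r is true at f.
    At f: <><>q requires <>q at some successor in {a, b, c, d, e, f}.
      <>q holds at c, so <><>q is true at f.
Satisfying worlds: {c, d, e, f}

c, d, e, f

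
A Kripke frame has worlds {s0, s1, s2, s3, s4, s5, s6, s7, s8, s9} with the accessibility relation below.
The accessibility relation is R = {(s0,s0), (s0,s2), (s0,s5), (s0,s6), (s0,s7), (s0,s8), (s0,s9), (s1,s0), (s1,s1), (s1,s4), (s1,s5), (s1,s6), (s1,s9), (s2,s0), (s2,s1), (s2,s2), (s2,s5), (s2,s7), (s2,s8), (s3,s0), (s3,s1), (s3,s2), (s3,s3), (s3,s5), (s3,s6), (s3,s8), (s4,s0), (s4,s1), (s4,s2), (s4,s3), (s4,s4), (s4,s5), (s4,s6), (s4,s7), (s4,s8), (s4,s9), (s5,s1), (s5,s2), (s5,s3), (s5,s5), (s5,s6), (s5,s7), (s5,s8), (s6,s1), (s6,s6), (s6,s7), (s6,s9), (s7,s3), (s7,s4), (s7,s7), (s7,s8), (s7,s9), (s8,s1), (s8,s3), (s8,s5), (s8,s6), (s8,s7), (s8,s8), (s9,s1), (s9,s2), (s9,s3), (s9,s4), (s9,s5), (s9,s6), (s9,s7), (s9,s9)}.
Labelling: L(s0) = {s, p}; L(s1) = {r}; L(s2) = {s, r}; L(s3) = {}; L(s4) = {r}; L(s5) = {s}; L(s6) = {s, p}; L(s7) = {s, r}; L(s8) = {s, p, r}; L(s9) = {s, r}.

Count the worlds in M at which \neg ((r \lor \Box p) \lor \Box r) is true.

4

Let φ = \neg ((r \lor \Box p) \lor \Box r). Evaluate φ at each world:
  s0 (successors {s0, s2, s5, s6, s7, s8, s9}): φ is true.
  s1 (successors {s0, s1, s4, s5, s6, s9}): φ is false.
  s2 (successors {s0, s1, s2, s5, s7, s8}): φ is false.
  s3 (successors {s0, s1, s2, s3, s5, s6, s8}): φ is true.
  s4 (successors {s0, s1, s2, s3, s4, s5, s6, s7, s8, s9}): φ is false.
  s5 (successors {s1, s2, s3, s5, s6, s7, s8}): φ is true.
  s6 (successors {s1, s6, s7, s9}): φ is true.
  s7 (successors {s3, s4, s7, s8, s9}): φ is false.
  s8 (successors {s1, s3, s5, s6, s7, s8}): φ is false.
  s9 (successors {s1, s2, s3, s4, s5, s6, s7, s9}): φ is false.
For instance, at s9:
  At s9: (r \lor \Box p) \lor \Box r is true, so \neg ((r \lor \Box p) \lor \Box r) is false.
    At s9: r \lor \Box p is true, \Box r is false, so (r \lor \Box p) \lor \Box r is true.
      At s9: r is true, \Box p is false, so r \lor \Box p is true.
      At s9: \Box r requires r at every successor {s1, s2, s3, s4, s5, s6, s7, s9}.
        r fails at s3, so \Box r is false at s9.
Satisfying worlds: {s0, s3, s5, s6}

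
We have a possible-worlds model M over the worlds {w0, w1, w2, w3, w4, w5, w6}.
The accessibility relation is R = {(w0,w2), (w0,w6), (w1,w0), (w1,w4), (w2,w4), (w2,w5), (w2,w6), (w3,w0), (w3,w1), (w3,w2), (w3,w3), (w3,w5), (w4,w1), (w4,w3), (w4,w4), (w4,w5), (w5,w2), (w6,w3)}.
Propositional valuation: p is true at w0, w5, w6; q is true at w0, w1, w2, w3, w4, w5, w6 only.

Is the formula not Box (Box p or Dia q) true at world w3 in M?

At w3: Box (Box p or Dia q) is true, so not Box (Box p or Dia q) is false.
  At w3: Box (Box p or Dia q) requires Box p or Dia q at every successor {w0, w1, w2, w3, w5}.
    At w0: Box p or Dia q is true.
    At w1: Box p or Dia q is true.
    At w2: Box p or Dia q is true.
    At w3: Box p or Dia q is true.
    At w5: Box p or Dia q is true.
  So Box (Box p or Dia q) is true at w3.

No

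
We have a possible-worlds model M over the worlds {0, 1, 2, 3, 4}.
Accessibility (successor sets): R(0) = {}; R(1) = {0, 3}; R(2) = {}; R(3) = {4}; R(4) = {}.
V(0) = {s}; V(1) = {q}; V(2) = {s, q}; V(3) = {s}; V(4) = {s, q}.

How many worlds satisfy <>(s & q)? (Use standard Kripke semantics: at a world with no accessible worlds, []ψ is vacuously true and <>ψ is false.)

1

Let φ = <>(s & q). Evaluate φ at each world:
  0 (successors ∅): φ is false.
  1 (successors {0, 3}): φ is false.
  2 (successors ∅): φ is false.
  3 (successors {4}): φ is true.
  4 (successors ∅): φ is false.
For instance, at 3:
  At 3: <>(s & q) requires s & q at some successor in {4}.
    s & q holds at 4, so <>(s & q) is true at 3.
Satisfying worlds: {3}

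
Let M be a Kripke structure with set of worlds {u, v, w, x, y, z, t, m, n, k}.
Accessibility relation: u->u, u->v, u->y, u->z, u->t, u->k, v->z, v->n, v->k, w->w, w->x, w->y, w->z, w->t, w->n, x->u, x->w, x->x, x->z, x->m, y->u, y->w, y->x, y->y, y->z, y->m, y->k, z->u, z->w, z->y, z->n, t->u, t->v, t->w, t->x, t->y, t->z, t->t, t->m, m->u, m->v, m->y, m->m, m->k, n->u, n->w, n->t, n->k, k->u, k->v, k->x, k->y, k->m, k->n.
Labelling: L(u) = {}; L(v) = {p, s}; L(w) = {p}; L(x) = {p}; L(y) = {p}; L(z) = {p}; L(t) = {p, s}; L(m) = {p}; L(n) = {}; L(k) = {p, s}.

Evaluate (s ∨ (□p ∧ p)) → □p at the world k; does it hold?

At k: s ∨ (□p ∧ p) is true, □p is false, so (s ∨ (□p ∧ p)) → □p is false.
  At k: s is true, □p ∧ p is false, so s ∨ (□p ∧ p) is true.
    At k: □p is false, p is true, so □p ∧ p is false.
      At k: □p requires p at every successor {u, v, x, y, m, n}.
        p fails at u, so □p is false at k.
  At k: □p requires p at every successor {u, v, x, y, m, n}.
    p fails at u, so □p is false at k.

No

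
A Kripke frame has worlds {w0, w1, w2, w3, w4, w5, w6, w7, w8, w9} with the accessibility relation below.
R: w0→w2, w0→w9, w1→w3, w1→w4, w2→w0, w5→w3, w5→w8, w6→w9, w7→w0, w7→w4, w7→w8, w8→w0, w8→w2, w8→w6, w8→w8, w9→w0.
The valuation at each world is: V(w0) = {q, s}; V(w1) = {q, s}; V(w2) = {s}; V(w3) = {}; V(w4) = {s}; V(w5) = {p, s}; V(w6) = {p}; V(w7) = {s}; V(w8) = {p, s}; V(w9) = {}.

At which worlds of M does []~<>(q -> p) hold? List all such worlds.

Recall that []ψ holds at a world iff ψ holds at every accessible world, and <>ψ holds iff ψ holds at some accessible world.
Let φ = []~<>(q -> p). Evaluate φ at each world:
  w0 (successors {w2, w9}): φ is true.
  w1 (successors {w3, w4}): φ is true.
  w2 (successors {w0}): φ is false.
  w3 (successors ∅): φ is true.
  w4 (successors ∅): φ is true.
  w5 (successors {w3, w8}): φ is false.
  w6 (successors {w9}): φ is true.
  w7 (successors {w0, w4, w8}): φ is false.
  w8 (successors {w0, w2, w6, w8}): φ is false.
  w9 (successors {w0}): φ is false.
For instance, at w9:
  At w9: []~<>(q -> p) requires ~<>(q -> p) at every successor {w0}.
    ~<>(q -> p) fails at w0, so []~<>(q -> p) is false at w9.
      At w0: <>(q -> p) is true, so ~<>(q -> p) is false.
Satisfying worlds: {w0, w1, w3, w4, w6}

w0, w1, w3, w4, w6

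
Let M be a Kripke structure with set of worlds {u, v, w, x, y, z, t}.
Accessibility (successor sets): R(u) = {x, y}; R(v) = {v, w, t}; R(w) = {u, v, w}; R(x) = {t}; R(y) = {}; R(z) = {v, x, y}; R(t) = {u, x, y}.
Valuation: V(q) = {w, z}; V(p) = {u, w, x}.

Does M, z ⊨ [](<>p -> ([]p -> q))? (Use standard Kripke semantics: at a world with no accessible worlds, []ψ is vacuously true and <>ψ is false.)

Recall that []ψ holds at a world iff ψ holds at every accessible world, and <>ψ holds iff ψ holds at some accessible world.
At z: [](<>p -> ([]p -> q)) requires <>p -> ([]p -> q) at every successor {v, x, y}.
    At v: <>p is true, []p -> q is true, so <>p -> ([]p -> q) is true.
      At v: <>p requires p at some successor in {v, w, t}.
        p holds at w, so <>p is true at v.
      At v: []p is false, q is false, so []p -> q is true.
    At x: <>p is false, []p -> q is true, so <>p -> ([]p -> q) is true.
      At x: <>p requires p at some successor in {t}.
        At t: p is false.
      So <>p is false at x.
      At x: []p is false, q is false, so []p -> q is true.
    At y: <>p is false, []p -> q is false, so <>p -> ([]p -> q) is true.
      At y: no accessible worlds, so <>p is false.
      At y: []p is true, q is false, so []p -> q is false.
So [](<>p -> ([]p -> q)) is true at z.

Yes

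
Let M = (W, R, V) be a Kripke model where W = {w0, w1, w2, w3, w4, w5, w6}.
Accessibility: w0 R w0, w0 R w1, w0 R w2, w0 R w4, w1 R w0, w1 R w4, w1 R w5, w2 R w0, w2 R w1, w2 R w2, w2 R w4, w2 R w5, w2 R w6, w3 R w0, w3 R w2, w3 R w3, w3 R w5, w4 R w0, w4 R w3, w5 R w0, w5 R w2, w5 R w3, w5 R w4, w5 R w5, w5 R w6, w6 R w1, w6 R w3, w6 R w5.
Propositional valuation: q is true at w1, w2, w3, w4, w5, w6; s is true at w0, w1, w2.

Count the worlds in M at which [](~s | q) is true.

1

Let φ = [](~s | q). Evaluate φ at each world:
  w0 (successors {w0, w1, w2, w4}): φ is false.
  w1 (successors {w0, w4, w5}): φ is false.
  w2 (successors {w0, w1, w2, w4, w5, w6}): φ is false.
  w3 (successors {w0, w2, w3, w5}): φ is false.
  w4 (successors {w0, w3}): φ is false.
  w5 (successors {w0, w2, w3, w4, w5, w6}): φ is false.
  w6 (successors {w1, w3, w5}): φ is true.
For instance, at w1:
  At w1: [](~s | q) requires ~s | q at every successor {w0, w4, w5}.
    ~s | q fails at w0, so [](~s | q) is false at w1.
Satisfying worlds: {w6}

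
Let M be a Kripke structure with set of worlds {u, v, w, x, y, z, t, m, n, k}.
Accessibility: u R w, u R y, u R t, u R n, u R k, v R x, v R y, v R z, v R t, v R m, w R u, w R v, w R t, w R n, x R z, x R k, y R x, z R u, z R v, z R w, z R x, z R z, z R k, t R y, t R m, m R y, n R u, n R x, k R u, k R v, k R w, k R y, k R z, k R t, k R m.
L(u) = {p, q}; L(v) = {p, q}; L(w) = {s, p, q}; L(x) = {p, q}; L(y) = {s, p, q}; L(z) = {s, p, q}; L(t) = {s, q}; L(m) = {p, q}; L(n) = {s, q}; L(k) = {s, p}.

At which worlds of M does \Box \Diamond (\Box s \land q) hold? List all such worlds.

u, x, m

Let φ = \Box \Diamond (\Box s \land q). Evaluate φ at each world:
  u (successors {w, y, t, n, k}): φ is true.
  v (successors {x, y, z, t, m}): φ is false.
  w (successors {u, v, t, n}): φ is false.
  x (successors {z, k}): φ is true.
  y (successors {x}): φ is false.
  z (successors {u, v, w, x, z, k}): φ is false.
  t (successors {y, m}): φ is false.
  m (successors {y}): φ is true.
  n (successors {u, x}): φ is false.
  k (successors {u, v, w, y, z, t, m}): φ is false.
For instance, at u:
  At u: \Box \Diamond (\Box s \land q) requires \Diamond (\Box s \land q) at every successor {w, y, t, n, k}.
    At w: \Diamond (\Box s \land q) is true.
    At y: \Diamond (\Box s \land q) is true.
    At t: \Diamond (\Box s \land q) is true.
    At n: \Diamond (\Box s \land q) is true.
    At k: \Diamond (\Box s \land q) is true.
  So \Box \Diamond (\Box s \land q) is true at u.
Satisfying worlds: {u, x, m}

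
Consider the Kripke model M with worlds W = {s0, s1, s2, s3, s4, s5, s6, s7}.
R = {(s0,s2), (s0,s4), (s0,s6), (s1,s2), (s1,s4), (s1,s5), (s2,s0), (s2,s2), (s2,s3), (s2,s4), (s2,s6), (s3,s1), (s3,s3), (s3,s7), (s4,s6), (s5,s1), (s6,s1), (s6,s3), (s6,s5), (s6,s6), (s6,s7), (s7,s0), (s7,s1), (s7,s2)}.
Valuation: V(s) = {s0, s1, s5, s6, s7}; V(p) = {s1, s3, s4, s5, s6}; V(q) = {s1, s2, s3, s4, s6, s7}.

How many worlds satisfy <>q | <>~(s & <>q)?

8

Let φ = <>q | <>~(s & <>q). Evaluate φ at each world:
  s0 (successors {s2, s4, s6}): φ is true.
  s1 (successors {s2, s4, s5}): φ is true.
  s2 (successors {s0, s2, s3, s4, s6}): φ is true.
  s3 (successors {s1, s3, s7}): φ is true.
  s4 (successors {s6}): φ is true.
  s5 (successors {s1}): φ is true.
  s6 (successors {s1, s3, s5, s6, s7}): φ is true.
  s7 (successors {s0, s1, s2}): φ is true.
For instance, at s3:
  At s3: <>q is true, <>~(s & <>q) is true, so <>q | <>~(s & <>q) is true.
    At s3: <>q requires q at some successor in {s1, s3, s7}.
      q holds at s1, so <>q is true at s3.
    At s3: <>~(s & <>q) requires ~(s & <>q) at some successor in {s1, s3, s7}.
      ~(s & <>q) holds at s3, so <>~(s & <>q) is true at s3.
Satisfying worlds: {s0, s1, s2, s3, s4, s5, s6, s7}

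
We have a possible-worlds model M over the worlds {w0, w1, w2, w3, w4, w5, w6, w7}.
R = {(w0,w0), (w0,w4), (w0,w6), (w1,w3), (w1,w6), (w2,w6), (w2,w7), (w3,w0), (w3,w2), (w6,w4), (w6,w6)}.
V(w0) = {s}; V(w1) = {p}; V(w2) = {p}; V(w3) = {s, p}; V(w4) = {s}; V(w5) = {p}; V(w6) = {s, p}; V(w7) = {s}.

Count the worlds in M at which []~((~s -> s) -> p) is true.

3

Let φ = []~((~s -> s) -> p). Evaluate φ at each world:
  w0 (successors {w0, w4, w6}): φ is false.
  w1 (successors {w3, w6}): φ is false.
  w2 (successors {w6, w7}): φ is false.
  w3 (successors {w0, w2}): φ is false.
  w4 (successors ∅): φ is true.
  w5 (successors ∅): φ is true.
  w6 (successors {w4, w6}): φ is false.
  w7 (successors ∅): φ is true.
For instance, at w0:
  At w0: []~((~s -> s) -> p) requires ~((~s -> s) -> p) at every successor {w0, w4, w6}.
    ~((~s -> s) -> p) fails at w6, so []~((~s -> s) -> p) is false at w0.
Satisfying worlds: {w4, w5, w7}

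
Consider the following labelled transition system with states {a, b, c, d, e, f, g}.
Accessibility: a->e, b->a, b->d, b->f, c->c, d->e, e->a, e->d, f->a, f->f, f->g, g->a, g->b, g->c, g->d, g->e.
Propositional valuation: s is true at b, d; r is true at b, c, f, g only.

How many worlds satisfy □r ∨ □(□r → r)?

7

Let φ = □r ∨ □(□r → r). Evaluate φ at each world:
  a (successors {e}): φ is true.
  b (successors {a, d, f}): φ is true.
  c (successors {c}): φ is true.
  d (successors {e}): φ is true.
  e (successors {a, d}): φ is true.
  f (successors {a, f, g}): φ is true.
  g (successors {a, b, c, d, e}): φ is true.
For instance, at b:
  At b: □r is false, □(□r → r) is true, so □r ∨ □(□r → r) is true.
    At b: □r requires r at every successor {a, d, f}.
      r fails at a, so □r is false at b.
    At b: □(□r → r) requires □r → r at every successor {a, d, f}.
      At a: □r → r is true.
      At d: □r → r is true.
      At f: □r → r is true.
    So □(□r → r) is true at b.
Satisfying worlds: {a, b, c, d, e, f, g}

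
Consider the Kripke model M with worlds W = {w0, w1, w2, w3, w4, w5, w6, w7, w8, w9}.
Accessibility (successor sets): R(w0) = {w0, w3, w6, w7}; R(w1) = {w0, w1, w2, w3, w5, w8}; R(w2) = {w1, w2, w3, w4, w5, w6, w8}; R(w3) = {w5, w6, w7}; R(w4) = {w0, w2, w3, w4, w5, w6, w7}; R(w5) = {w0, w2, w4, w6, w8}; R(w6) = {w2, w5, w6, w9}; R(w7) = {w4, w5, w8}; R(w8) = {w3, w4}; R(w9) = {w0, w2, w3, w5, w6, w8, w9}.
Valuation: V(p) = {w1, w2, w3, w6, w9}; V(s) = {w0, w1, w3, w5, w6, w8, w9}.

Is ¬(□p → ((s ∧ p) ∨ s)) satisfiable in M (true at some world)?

No

Recall that □ψ holds at a world iff ψ holds at every accessible world, and ◇ψ holds iff ψ holds at some accessible world.
Let φ = ¬(□p → ((s ∧ p) ∨ s)). Evaluate φ at each world:
  w0 (successors {w0, w3, w6, w7}): φ is false.
  w1 (successors {w0, w1, w2, w3, w5, w8}): φ is false.
  w2 (successors {w1, w2, w3, w4, w5, w6, w8}): φ is false.
  w3 (successors {w5, w6, w7}): φ is false.
  w4 (successors {w0, w2, w3, w4, w5, w6, w7}): φ is false.
  w5 (successors {w0, w2, w4, w6, w8}): φ is false.
  w6 (successors {w2, w5, w6, w9}): φ is false.
  w7 (successors {w4, w5, w8}): φ is false.
  w8 (successors {w3, w4}): φ is false.
  w9 (successors {w0, w2, w3, w5, w6, w8, w9}): φ is false.
For instance, at w3:
  At w3: □p → ((s ∧ p) ∨ s) is true, so ¬(□p → ((s ∧ p) ∨ s)) is false.
    At w3: □p is false, (s ∧ p) ∨ s is true, so □p → ((s ∧ p) ∨ s) is true.
      At w3: □p requires p at every successor {w5, w6, w7}.
        p fails at w5, so □p is false at w3.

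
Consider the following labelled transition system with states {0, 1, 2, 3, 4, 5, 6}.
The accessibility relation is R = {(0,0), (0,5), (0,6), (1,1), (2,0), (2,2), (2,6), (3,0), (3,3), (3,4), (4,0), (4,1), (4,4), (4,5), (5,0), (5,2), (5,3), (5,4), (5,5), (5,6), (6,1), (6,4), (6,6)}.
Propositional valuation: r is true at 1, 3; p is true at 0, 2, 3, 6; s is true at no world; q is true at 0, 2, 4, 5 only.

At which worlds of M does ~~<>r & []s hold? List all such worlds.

Let φ = ~~<>r & []s. Evaluate φ at each world:
  0 (successors {0, 5, 6}): φ is false.
  1 (successors {1}): φ is false.
  2 (successors {0, 2, 6}): φ is false.
  3 (successors {0, 3, 4}): φ is false.
  4 (successors {0, 1, 4, 5}): φ is false.
  5 (successors {0, 2, 3, 4, 5, 6}): φ is false.
  6 (successors {1, 4, 6}): φ is false.
For instance, at 5:
  At 5: ~~<>r is true, []s is false, so ~~<>r & []s is false.
    At 5: ~<>r is false, so ~~<>r is true.
      At 5: <>r is true, so ~<>r is false.
    At 5: []s requires s at every successor {0, 2, 3, 4, 5, 6}.
      s fails at 0, so []s is false at 5.
Satisfying worlds: none.

none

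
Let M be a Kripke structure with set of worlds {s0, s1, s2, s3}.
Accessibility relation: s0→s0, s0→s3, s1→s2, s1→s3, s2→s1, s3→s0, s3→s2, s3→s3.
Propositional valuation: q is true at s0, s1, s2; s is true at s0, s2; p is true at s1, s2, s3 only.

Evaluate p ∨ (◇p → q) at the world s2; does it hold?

Yes

Recall that ◇ψ holds at a world iff ψ holds at some accessible world.
At s2: p is true, ◇p → q is true, so p ∨ (◇p → q) is true.
  At s2: ◇p is true, q is true, so ◇p → q is true.
    At s2: ◇p requires p at some successor in {s1}.
      p holds at s1, so ◇p is true at s2.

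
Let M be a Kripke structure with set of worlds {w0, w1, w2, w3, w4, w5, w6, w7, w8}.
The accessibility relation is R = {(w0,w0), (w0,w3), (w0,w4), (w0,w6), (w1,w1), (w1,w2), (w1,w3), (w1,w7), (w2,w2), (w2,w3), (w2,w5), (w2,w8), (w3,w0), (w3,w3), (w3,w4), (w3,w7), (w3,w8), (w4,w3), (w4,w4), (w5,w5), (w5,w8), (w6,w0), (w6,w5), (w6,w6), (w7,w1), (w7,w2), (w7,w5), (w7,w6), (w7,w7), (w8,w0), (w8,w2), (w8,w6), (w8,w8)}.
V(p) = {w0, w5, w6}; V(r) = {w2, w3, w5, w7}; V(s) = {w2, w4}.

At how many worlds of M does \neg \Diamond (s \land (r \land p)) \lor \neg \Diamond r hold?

9

Let φ = \neg \Diamond (s \land (r \land p)) \lor \neg \Diamond r. Evaluate φ at each world:
  w0 (successors {w0, w3, w4, w6}): φ is true.
  w1 (successors {w1, w2, w3, w7}): φ is true.
  w2 (successors {w2, w3, w5, w8}): φ is true.
  w3 (successors {w0, w3, w4, w7, w8}): φ is true.
  w4 (successors {w3, w4}): φ is true.
  w5 (successors {w5, w8}): φ is true.
  w6 (successors {w0, w5, w6}): φ is true.
  w7 (successors {w1, w2, w5, w6, w7}): φ is true.
  w8 (successors {w0, w2, w6, w8}): φ is true.
For instance, at w6:
  At w6: \neg \Diamond (s \land (r \land p)) is true, \neg \Diamond r is false, so \neg \Diamond (s \land (r \land p)) \lor \neg \Diamond r is true.
    At w6: \Diamond (s \land (r \land p)) is false, so \neg \Diamond (s \land (r \land p)) is true.
      At w6: \Diamond (s \land (r \land p)) requires s \land (r \land p) at some successor in {w0, w5, w6}.
        At w0: s \land (r \land p) is false.
        At w5: s \land (r \land p) is false.
        At w6: s \land (r \land p) is false.
      So \Diamond (s \land (r \land p)) is false at w6.
    At w6: \Diamond r is true, so \neg \Diamond r is false.
      At w6: \Diamond r requires r at some successor in {w0, w5, w6}.
        r holds at w5, so \Diamond r is true at w6.
Satisfying worlds: {w0, w1, w2, w3, w4, w5, w6, w7, w8}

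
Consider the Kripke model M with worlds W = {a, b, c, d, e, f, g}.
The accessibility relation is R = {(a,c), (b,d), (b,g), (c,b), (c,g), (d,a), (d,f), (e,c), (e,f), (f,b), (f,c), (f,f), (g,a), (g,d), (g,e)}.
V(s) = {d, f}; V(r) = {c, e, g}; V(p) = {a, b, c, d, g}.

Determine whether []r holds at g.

At g: []r requires r at every successor {a, d, e}.
  r fails at a, so []r is false at g.

No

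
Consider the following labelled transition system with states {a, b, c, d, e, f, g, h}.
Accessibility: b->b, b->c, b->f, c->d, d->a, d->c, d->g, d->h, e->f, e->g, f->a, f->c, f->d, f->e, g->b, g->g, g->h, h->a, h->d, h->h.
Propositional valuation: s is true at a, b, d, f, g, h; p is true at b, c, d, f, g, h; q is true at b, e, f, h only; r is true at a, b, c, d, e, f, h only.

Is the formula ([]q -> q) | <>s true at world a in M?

At a: []q -> q is false, <>s is false, so ([]q -> q) | <>s is false.
  At a: []q is true, q is false, so []q -> q is false.
    At a: no accessible worlds, so []q holds vacuously.
  At a: no accessible worlds, so <>s is false.

No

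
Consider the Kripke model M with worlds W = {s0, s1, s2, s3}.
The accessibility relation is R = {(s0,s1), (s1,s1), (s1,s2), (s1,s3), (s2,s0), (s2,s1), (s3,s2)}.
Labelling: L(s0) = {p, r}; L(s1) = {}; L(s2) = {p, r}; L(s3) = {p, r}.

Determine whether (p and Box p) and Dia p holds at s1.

At s1: p and Box p is false, Dia p is true, so (p and Box p) and Dia p is false.
  At s1: p is false, Box p is false, so p and Box p is false.
    At s1: Box p requires p at every successor {s1, s2, s3}.
      p fails at s1, so Box p is false at s1.
  At s1: Dia p requires p at some successor in {s1, s2, s3}.
    p holds at s2, so Dia p is true at s1.

No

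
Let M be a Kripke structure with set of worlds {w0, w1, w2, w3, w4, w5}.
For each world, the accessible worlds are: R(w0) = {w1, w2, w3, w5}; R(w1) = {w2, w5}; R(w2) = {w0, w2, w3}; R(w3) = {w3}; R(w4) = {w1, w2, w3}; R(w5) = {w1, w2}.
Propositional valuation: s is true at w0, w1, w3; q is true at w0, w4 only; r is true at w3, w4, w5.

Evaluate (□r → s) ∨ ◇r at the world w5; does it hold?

At w5: □r → s is true, ◇r is false, so (□r → s) ∨ ◇r is true.
  At w5: □r is false, s is false, so □r → s is true.
    At w5: □r requires r at every successor {w1, w2}.
      r fails at w1, so □r is false at w5.
  At w5: ◇r requires r at some successor in {w1, w2}.
    At w1: r is false.
    At w2: r is false.
  So ◇r is false at w5.

Yes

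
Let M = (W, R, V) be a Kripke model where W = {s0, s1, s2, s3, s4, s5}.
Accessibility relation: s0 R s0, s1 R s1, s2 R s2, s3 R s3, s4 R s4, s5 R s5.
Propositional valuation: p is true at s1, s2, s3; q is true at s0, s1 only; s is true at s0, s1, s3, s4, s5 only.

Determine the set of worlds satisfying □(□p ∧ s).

Recall that □ψ holds at a world iff ψ holds at every accessible world, and ◇ψ holds iff ψ holds at some accessible world.
Let φ = □(□p ∧ s). Evaluate φ at each world:
  s0 (successors {s0}): φ is false.
  s1 (successors {s1}): φ is true.
  s2 (successors {s2}): φ is false.
  s3 (successors {s3}): φ is true.
  s4 (successors {s4}): φ is false.
  s5 (successors {s5}): φ is false.
For instance, at s1:
  At s1: □(□p ∧ s) requires □p ∧ s at every successor {s1}.
      At s1: □p is true, s is true, so □p ∧ s is true.
  So □(□p ∧ s) is true at s1.
Satisfying worlds: {s1, s3}

s1, s3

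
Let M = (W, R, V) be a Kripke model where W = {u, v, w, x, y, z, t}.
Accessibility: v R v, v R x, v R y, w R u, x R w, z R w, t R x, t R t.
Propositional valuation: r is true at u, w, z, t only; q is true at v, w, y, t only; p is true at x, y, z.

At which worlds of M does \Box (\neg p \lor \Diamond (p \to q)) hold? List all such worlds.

u, w, x, y, z, t

Recall that \Box ψ holds at a world iff ψ holds at every accessible world, and \Diamond ψ holds iff ψ holds at some accessible world.
Let φ = \Box (\neg p \lor \Diamond (p \to q)). Evaluate φ at each world:
  u (successors ∅): φ is true.
  v (successors {v, x, y}): φ is false.
  w (successors {u}): φ is true.
  x (successors {w}): φ is true.
  y (successors ∅): φ is true.
  z (successors {w}): φ is true.
  t (successors {x, t}): φ is true.
For instance, at x:
  At x: \Box (\neg p \lor \Diamond (p \to q)) requires \neg p \lor \Diamond (p \to q) at every successor {w}.
      At w: \neg p is true, \Diamond (p \to q) is true, so \neg p \lor \Diamond (p \to q) is true.
  So \Box (\neg p \lor \Diamond (p \to q)) is true at x.
Satisfying worlds: {u, w, x, y, z, t}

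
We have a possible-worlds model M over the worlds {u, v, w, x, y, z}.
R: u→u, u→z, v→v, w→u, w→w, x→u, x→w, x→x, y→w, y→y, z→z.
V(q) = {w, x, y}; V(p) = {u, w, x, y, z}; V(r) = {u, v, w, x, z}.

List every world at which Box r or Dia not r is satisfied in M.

Let φ = Box r or Dia not r. Evaluate φ at each world:
  u (successors {u, z}): φ is true.
  v (successors {v}): φ is true.
  w (successors {u, w}): φ is true.
  x (successors {u, w, x}): φ is true.
  y (successors {w, y}): φ is true.
  z (successors {z}): φ is true.
For instance, at v:
  At v: Box r is true, Dia not r is false, so Box r or Dia not r is true.
    At v: Box r requires r at every successor {v}.
      At v: r is true.
    So Box r is true at v.
    At v: Dia not r requires not r at some successor in {v}.
      At v: not r is false.
    So Dia not r is false at v.
Satisfying worlds: {u, v, w, x, y, z}

u, v, w, x, y, z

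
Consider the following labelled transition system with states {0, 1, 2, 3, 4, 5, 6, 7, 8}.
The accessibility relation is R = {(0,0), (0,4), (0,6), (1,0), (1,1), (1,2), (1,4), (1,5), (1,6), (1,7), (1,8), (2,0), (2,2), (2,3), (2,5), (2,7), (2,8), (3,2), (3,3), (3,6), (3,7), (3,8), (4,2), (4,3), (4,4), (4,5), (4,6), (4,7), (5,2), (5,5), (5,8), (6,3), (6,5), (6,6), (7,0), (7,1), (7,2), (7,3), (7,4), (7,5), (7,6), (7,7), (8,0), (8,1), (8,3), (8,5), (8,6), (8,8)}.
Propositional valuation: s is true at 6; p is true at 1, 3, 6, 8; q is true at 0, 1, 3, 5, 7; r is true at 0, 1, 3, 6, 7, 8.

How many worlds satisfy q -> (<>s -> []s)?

5

Let φ = q -> (<>s -> []s). Evaluate φ at each world:
  0 (successors {0, 4, 6}): φ is false.
  1 (successors {0, 1, 2, 4, 5, 6, 7, 8}): φ is false.
  2 (successors {0, 2, 3, 5, 7, 8}): φ is true.
  3 (successors {2, 3, 6, 7, 8}): φ is false.
  4 (successors {2, 3, 4, 5, 6, 7}): φ is true.
  5 (successors {2, 5, 8}): φ is true.
  6 (successors {3, 5, 6}): φ is true.
  7 (successors {0, 1, 2, 3, 4, 5, 6, 7}): φ is false.
  8 (successors {0, 1, 3, 5, 6, 8}): φ is true.
For instance, at 3:
  At 3: q is true, <>s -> []s is false, so q -> (<>s -> []s) is false.
    At 3: <>s is true, []s is false, so <>s -> []s is false.
      At 3: <>s requires s at some successor in {2, 3, 6, 7, 8}.
        s holds at 6, so <>s is true at 3.
      At 3: []s requires s at every successor {2, 3, 6, 7, 8}.
        s fails at 2, so []s is false at 3.
Satisfying worlds: {2, 4, 5, 6, 8}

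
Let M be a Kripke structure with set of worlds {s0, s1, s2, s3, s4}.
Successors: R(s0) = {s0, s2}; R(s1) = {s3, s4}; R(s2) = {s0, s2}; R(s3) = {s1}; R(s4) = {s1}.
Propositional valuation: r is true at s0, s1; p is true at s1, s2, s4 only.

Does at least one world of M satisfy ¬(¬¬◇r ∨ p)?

Let φ = ¬(¬¬◇r ∨ p). Evaluate φ at each world:
  s0 (successors {s0, s2}): φ is false.
  s1 (successors {s3, s4}): φ is false.
  s2 (successors {s0, s2}): φ is false.
  s3 (successors {s1}): φ is false.
  s4 (successors {s1}): φ is false.
For instance, at s4:
  At s4: ¬¬◇r ∨ p is true, so ¬(¬¬◇r ∨ p) is false.
    At s4: ¬¬◇r is true, p is true, so ¬¬◇r ∨ p is true.
      At s4: ¬◇r is false, so ¬¬◇r is true.

No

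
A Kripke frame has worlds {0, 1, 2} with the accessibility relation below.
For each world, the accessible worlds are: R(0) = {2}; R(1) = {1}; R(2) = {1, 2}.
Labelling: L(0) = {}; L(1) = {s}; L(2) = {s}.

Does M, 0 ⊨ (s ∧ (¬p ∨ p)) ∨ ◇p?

At 0: s ∧ (¬p ∨ p) is false, ◇p is false, so (s ∧ (¬p ∨ p)) ∨ ◇p is false.
  At 0: ◇p requires p at some successor in {2}.
    At 2: p is false.
  So ◇p is false at 0.

No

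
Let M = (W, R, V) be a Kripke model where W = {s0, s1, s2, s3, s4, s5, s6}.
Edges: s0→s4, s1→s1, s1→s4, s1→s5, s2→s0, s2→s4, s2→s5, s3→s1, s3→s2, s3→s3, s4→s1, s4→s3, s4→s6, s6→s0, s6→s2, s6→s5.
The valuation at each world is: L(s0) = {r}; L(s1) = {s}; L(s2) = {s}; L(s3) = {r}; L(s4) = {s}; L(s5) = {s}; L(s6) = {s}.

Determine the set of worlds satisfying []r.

s5

Recall that []ψ holds at a world iff ψ holds at every accessible world, and <>ψ holds iff ψ holds at some accessible world.
Let φ = []r. Evaluate φ at each world:
  s0 (successors {s4}): φ is false.
  s1 (successors {s1, s4, s5}): φ is false.
  s2 (successors {s0, s4, s5}): φ is false.
  s3 (successors {s1, s2, s3}): φ is false.
  s4 (successors {s1, s3, s6}): φ is false.
  s5 (successors ∅): φ is true.
  s6 (successors {s0, s2, s5}): φ is false.
For instance, at s1:
  At s1: []r requires r at every successor {s1, s4, s5}.
    r fails at s1, so []r is false at s1.
Satisfying worlds: {s5}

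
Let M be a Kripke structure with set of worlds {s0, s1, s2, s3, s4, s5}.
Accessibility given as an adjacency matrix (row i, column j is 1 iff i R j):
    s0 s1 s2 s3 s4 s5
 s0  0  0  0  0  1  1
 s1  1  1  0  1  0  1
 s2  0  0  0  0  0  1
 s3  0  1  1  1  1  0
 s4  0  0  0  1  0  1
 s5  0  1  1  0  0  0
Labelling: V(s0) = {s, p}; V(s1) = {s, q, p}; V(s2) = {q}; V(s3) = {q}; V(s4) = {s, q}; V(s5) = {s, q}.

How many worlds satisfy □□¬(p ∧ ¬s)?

6

Recall that □ψ holds at a world iff ψ holds at every accessible world, and ◇ψ holds iff ψ holds at some accessible world.
Let φ = □□¬(p ∧ ¬s). Evaluate φ at each world:
  s0 (successors {s4, s5}): φ is true.
  s1 (successors {s0, s1, s3, s5}): φ is true.
  s2 (successors {s5}): φ is true.
  s3 (successors {s1, s2, s3, s4}): φ is true.
  s4 (successors {s3, s5}): φ is true.
  s5 (successors {s1, s2}): φ is true.
For instance, at s5:
  At s5: □□¬(p ∧ ¬s) requires □¬(p ∧ ¬s) at every successor {s1, s2}.
      At s1: □¬(p ∧ ¬s) requires ¬(p ∧ ¬s) at every successor {s0, s1, s3, s5}.
        At s0: ¬(p ∧ ¬s) is true.
        At s1: ¬(p ∧ ¬s) is true.
        At s3: ¬(p ∧ ¬s) is true.
        At s5: ¬(p ∧ ¬s) is true.
      So □¬(p ∧ ¬s) is true at s1.
      At s2: □¬(p ∧ ¬s) requires ¬(p ∧ ¬s) at every successor {s5}.
        At s5: ¬(p ∧ ¬s) is true.
      So □¬(p ∧ ¬s) is true at s2.
  So □□¬(p ∧ ¬s) is true at s5.
Satisfying worlds: {s0, s1, s2, s3, s4, s5}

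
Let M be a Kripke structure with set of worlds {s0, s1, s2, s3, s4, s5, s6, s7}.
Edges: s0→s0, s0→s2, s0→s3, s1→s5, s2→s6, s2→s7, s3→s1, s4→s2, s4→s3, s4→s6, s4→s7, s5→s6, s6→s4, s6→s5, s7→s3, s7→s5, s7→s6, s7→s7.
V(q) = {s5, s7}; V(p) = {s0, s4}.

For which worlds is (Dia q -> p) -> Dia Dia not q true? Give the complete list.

Recall that Dia ψ holds at a world iff ψ holds at some accessible world.
Let φ = (Dia q -> p) -> Dia Dia not q. Evaluate φ at each world:
  s0 (successors {s0, s2, s3}): φ is true.
  s1 (successors {s5}): φ is true.
  s2 (successors {s6, s7}): φ is true.
  s3 (successors {s1}): φ is false.
  s4 (successors {s2, s3, s6, s7}): φ is true.
  s5 (successors {s6}): φ is true.
  s6 (successors {s4, s5}): φ is true.
  s7 (successors {s3, s5, s6, s7}): φ is true.
For instance, at s0:
  At s0: Dia q -> p is true, Dia Dia not q is true, so (Dia q -> p) -> Dia Dia not q is true.
    At s0: Dia q is false, p is true, so Dia q -> p is true.
      At s0: Dia q requires q at some successor in {s0, s2, s3}.
        At s0: q is false.
        At s2: q is false.
        At s3: q is false.
      So Dia q is false at s0.
    At s0: Dia Dia not q requires Dia not q at some successor in {s0, s2, s3}.
      Dia not q holds at s0, so Dia Dia not q is true at s0.
Satisfying worlds: {s0, s1, s2, s4, s5, s6, s7}

s0, s1, s2, s4, s5, s6, s7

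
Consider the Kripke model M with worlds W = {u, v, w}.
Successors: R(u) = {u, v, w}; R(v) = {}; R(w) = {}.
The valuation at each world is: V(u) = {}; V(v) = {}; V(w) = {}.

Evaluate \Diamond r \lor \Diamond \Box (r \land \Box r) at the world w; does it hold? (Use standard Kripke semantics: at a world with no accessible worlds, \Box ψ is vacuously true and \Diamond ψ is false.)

No

At w: \Diamond r is false, \Diamond \Box (r \land \Box r) is false, so \Diamond r \lor \Diamond \Box (r \land \Box r) is false.
  At w: no accessible worlds, so \Diamond r is false.
  At w: no accessible worlds, so \Diamond \Box (r \land \Box r) is false.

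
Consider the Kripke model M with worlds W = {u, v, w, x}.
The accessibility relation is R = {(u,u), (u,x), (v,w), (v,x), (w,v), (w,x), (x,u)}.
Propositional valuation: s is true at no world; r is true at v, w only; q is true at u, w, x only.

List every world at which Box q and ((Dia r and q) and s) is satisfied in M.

none

Let φ = Box q and ((Dia r and q) and s). Evaluate φ at each world:
  u (successors {u, x}): φ is false.
  v (successors {w, x}): φ is false.
  w (successors {v, x}): φ is false.
  x (successors {u}): φ is false.
For instance, at u:
  At u: Box q is true, (Dia r and q) and s is false, so Box q and ((Dia r and q) and s) is false.
    At u: Box q requires q at every successor {u, x}.
      At u: q is true.
      At x: q is true.
    So Box q is true at u.
    At u: Dia r and q is false, s is false, so (Dia r and q) and s is false.
      At u: Dia r is false, q is true, so Dia r and q is false.
Satisfying worlds: none.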